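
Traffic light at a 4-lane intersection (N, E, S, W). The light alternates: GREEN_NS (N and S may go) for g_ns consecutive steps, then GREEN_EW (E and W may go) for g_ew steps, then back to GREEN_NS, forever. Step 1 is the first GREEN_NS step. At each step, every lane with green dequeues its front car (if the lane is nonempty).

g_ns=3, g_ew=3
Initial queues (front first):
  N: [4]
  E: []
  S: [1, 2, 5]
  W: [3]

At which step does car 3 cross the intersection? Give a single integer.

Step 1 [NS]: N:car4-GO,E:wait,S:car1-GO,W:wait | queues: N=0 E=0 S=2 W=1
Step 2 [NS]: N:empty,E:wait,S:car2-GO,W:wait | queues: N=0 E=0 S=1 W=1
Step 3 [NS]: N:empty,E:wait,S:car5-GO,W:wait | queues: N=0 E=0 S=0 W=1
Step 4 [EW]: N:wait,E:empty,S:wait,W:car3-GO | queues: N=0 E=0 S=0 W=0
Car 3 crosses at step 4

4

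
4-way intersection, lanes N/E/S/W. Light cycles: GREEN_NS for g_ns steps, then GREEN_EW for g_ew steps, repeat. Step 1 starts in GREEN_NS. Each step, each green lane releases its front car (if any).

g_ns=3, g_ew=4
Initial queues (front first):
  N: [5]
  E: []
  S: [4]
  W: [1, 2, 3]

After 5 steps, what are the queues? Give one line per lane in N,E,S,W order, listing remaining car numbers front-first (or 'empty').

Step 1 [NS]: N:car5-GO,E:wait,S:car4-GO,W:wait | queues: N=0 E=0 S=0 W=3
Step 2 [NS]: N:empty,E:wait,S:empty,W:wait | queues: N=0 E=0 S=0 W=3
Step 3 [NS]: N:empty,E:wait,S:empty,W:wait | queues: N=0 E=0 S=0 W=3
Step 4 [EW]: N:wait,E:empty,S:wait,W:car1-GO | queues: N=0 E=0 S=0 W=2
Step 5 [EW]: N:wait,E:empty,S:wait,W:car2-GO | queues: N=0 E=0 S=0 W=1

N: empty
E: empty
S: empty
W: 3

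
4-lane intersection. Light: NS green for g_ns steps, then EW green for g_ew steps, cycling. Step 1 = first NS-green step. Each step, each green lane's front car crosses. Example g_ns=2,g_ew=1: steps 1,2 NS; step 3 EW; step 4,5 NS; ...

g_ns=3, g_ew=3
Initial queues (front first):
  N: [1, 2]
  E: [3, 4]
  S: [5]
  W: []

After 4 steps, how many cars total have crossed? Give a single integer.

Answer: 4

Derivation:
Step 1 [NS]: N:car1-GO,E:wait,S:car5-GO,W:wait | queues: N=1 E=2 S=0 W=0
Step 2 [NS]: N:car2-GO,E:wait,S:empty,W:wait | queues: N=0 E=2 S=0 W=0
Step 3 [NS]: N:empty,E:wait,S:empty,W:wait | queues: N=0 E=2 S=0 W=0
Step 4 [EW]: N:wait,E:car3-GO,S:wait,W:empty | queues: N=0 E=1 S=0 W=0
Cars crossed by step 4: 4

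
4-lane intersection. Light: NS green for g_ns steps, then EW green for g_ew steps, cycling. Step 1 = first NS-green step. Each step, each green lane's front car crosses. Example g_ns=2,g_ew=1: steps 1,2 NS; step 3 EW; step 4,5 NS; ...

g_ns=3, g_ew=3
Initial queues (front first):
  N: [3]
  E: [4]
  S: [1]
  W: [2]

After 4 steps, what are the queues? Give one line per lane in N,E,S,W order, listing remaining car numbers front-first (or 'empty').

Step 1 [NS]: N:car3-GO,E:wait,S:car1-GO,W:wait | queues: N=0 E=1 S=0 W=1
Step 2 [NS]: N:empty,E:wait,S:empty,W:wait | queues: N=0 E=1 S=0 W=1
Step 3 [NS]: N:empty,E:wait,S:empty,W:wait | queues: N=0 E=1 S=0 W=1
Step 4 [EW]: N:wait,E:car4-GO,S:wait,W:car2-GO | queues: N=0 E=0 S=0 W=0

N: empty
E: empty
S: empty
W: empty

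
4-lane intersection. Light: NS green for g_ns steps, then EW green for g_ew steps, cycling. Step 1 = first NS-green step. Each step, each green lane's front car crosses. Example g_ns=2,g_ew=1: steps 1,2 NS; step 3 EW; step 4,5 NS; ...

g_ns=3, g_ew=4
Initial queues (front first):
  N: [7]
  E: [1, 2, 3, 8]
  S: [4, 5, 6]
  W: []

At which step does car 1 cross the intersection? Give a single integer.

Step 1 [NS]: N:car7-GO,E:wait,S:car4-GO,W:wait | queues: N=0 E=4 S=2 W=0
Step 2 [NS]: N:empty,E:wait,S:car5-GO,W:wait | queues: N=0 E=4 S=1 W=0
Step 3 [NS]: N:empty,E:wait,S:car6-GO,W:wait | queues: N=0 E=4 S=0 W=0
Step 4 [EW]: N:wait,E:car1-GO,S:wait,W:empty | queues: N=0 E=3 S=0 W=0
Step 5 [EW]: N:wait,E:car2-GO,S:wait,W:empty | queues: N=0 E=2 S=0 W=0
Step 6 [EW]: N:wait,E:car3-GO,S:wait,W:empty | queues: N=0 E=1 S=0 W=0
Step 7 [EW]: N:wait,E:car8-GO,S:wait,W:empty | queues: N=0 E=0 S=0 W=0
Car 1 crosses at step 4

4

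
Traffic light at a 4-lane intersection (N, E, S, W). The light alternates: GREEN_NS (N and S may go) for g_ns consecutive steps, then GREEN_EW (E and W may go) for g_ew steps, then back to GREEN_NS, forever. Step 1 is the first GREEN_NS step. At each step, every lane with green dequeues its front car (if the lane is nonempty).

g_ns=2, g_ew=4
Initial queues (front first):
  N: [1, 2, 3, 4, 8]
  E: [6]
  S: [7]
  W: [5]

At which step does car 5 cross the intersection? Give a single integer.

Step 1 [NS]: N:car1-GO,E:wait,S:car7-GO,W:wait | queues: N=4 E=1 S=0 W=1
Step 2 [NS]: N:car2-GO,E:wait,S:empty,W:wait | queues: N=3 E=1 S=0 W=1
Step 3 [EW]: N:wait,E:car6-GO,S:wait,W:car5-GO | queues: N=3 E=0 S=0 W=0
Step 4 [EW]: N:wait,E:empty,S:wait,W:empty | queues: N=3 E=0 S=0 W=0
Step 5 [EW]: N:wait,E:empty,S:wait,W:empty | queues: N=3 E=0 S=0 W=0
Step 6 [EW]: N:wait,E:empty,S:wait,W:empty | queues: N=3 E=0 S=0 W=0
Step 7 [NS]: N:car3-GO,E:wait,S:empty,W:wait | queues: N=2 E=0 S=0 W=0
Step 8 [NS]: N:car4-GO,E:wait,S:empty,W:wait | queues: N=1 E=0 S=0 W=0
Step 9 [EW]: N:wait,E:empty,S:wait,W:empty | queues: N=1 E=0 S=0 W=0
Step 10 [EW]: N:wait,E:empty,S:wait,W:empty | queues: N=1 E=0 S=0 W=0
Step 11 [EW]: N:wait,E:empty,S:wait,W:empty | queues: N=1 E=0 S=0 W=0
Step 12 [EW]: N:wait,E:empty,S:wait,W:empty | queues: N=1 E=0 S=0 W=0
Step 13 [NS]: N:car8-GO,E:wait,S:empty,W:wait | queues: N=0 E=0 S=0 W=0
Car 5 crosses at step 3

3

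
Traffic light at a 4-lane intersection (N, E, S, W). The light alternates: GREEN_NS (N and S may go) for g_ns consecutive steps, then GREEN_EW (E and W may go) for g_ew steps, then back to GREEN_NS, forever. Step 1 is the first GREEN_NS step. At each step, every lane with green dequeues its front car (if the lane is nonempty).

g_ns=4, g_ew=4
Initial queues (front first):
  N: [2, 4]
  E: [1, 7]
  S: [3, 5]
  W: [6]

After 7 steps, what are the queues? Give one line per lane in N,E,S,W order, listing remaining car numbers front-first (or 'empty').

Step 1 [NS]: N:car2-GO,E:wait,S:car3-GO,W:wait | queues: N=1 E=2 S=1 W=1
Step 2 [NS]: N:car4-GO,E:wait,S:car5-GO,W:wait | queues: N=0 E=2 S=0 W=1
Step 3 [NS]: N:empty,E:wait,S:empty,W:wait | queues: N=0 E=2 S=0 W=1
Step 4 [NS]: N:empty,E:wait,S:empty,W:wait | queues: N=0 E=2 S=0 W=1
Step 5 [EW]: N:wait,E:car1-GO,S:wait,W:car6-GO | queues: N=0 E=1 S=0 W=0
Step 6 [EW]: N:wait,E:car7-GO,S:wait,W:empty | queues: N=0 E=0 S=0 W=0

N: empty
E: empty
S: empty
W: empty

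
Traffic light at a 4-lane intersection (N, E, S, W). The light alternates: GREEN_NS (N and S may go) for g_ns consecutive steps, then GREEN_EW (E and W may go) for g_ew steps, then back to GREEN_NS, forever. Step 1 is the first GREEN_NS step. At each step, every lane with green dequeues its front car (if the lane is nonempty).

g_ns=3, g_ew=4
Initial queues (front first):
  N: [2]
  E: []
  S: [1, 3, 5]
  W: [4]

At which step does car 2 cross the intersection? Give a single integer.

Step 1 [NS]: N:car2-GO,E:wait,S:car1-GO,W:wait | queues: N=0 E=0 S=2 W=1
Step 2 [NS]: N:empty,E:wait,S:car3-GO,W:wait | queues: N=0 E=0 S=1 W=1
Step 3 [NS]: N:empty,E:wait,S:car5-GO,W:wait | queues: N=0 E=0 S=0 W=1
Step 4 [EW]: N:wait,E:empty,S:wait,W:car4-GO | queues: N=0 E=0 S=0 W=0
Car 2 crosses at step 1

1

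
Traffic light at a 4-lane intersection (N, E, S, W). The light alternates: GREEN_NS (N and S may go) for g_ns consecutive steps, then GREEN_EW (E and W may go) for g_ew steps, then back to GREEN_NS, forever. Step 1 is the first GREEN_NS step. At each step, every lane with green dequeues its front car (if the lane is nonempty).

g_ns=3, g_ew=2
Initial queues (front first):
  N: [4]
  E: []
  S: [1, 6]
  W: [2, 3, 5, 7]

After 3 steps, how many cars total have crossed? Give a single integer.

Answer: 3

Derivation:
Step 1 [NS]: N:car4-GO,E:wait,S:car1-GO,W:wait | queues: N=0 E=0 S=1 W=4
Step 2 [NS]: N:empty,E:wait,S:car6-GO,W:wait | queues: N=0 E=0 S=0 W=4
Step 3 [NS]: N:empty,E:wait,S:empty,W:wait | queues: N=0 E=0 S=0 W=4
Cars crossed by step 3: 3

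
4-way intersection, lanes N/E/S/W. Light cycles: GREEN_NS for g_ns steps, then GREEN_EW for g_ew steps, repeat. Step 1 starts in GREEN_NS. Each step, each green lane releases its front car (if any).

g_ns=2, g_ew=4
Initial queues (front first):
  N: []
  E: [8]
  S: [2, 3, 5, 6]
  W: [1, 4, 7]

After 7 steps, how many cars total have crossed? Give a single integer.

Step 1 [NS]: N:empty,E:wait,S:car2-GO,W:wait | queues: N=0 E=1 S=3 W=3
Step 2 [NS]: N:empty,E:wait,S:car3-GO,W:wait | queues: N=0 E=1 S=2 W=3
Step 3 [EW]: N:wait,E:car8-GO,S:wait,W:car1-GO | queues: N=0 E=0 S=2 W=2
Step 4 [EW]: N:wait,E:empty,S:wait,W:car4-GO | queues: N=0 E=0 S=2 W=1
Step 5 [EW]: N:wait,E:empty,S:wait,W:car7-GO | queues: N=0 E=0 S=2 W=0
Step 6 [EW]: N:wait,E:empty,S:wait,W:empty | queues: N=0 E=0 S=2 W=0
Step 7 [NS]: N:empty,E:wait,S:car5-GO,W:wait | queues: N=0 E=0 S=1 W=0
Cars crossed by step 7: 7

Answer: 7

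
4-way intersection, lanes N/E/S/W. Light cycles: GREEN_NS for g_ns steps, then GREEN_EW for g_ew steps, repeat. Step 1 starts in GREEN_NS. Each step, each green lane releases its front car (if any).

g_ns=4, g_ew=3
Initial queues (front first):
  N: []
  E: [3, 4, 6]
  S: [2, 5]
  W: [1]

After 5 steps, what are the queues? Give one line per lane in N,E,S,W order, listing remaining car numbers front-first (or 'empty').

Step 1 [NS]: N:empty,E:wait,S:car2-GO,W:wait | queues: N=0 E=3 S=1 W=1
Step 2 [NS]: N:empty,E:wait,S:car5-GO,W:wait | queues: N=0 E=3 S=0 W=1
Step 3 [NS]: N:empty,E:wait,S:empty,W:wait | queues: N=0 E=3 S=0 W=1
Step 4 [NS]: N:empty,E:wait,S:empty,W:wait | queues: N=0 E=3 S=0 W=1
Step 5 [EW]: N:wait,E:car3-GO,S:wait,W:car1-GO | queues: N=0 E=2 S=0 W=0

N: empty
E: 4 6
S: empty
W: empty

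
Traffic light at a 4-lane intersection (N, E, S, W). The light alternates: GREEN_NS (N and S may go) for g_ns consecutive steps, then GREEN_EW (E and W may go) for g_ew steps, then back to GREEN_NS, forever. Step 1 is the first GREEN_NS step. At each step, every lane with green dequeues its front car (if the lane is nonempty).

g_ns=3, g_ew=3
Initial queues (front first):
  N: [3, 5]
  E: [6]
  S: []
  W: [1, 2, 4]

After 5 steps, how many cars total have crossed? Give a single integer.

Step 1 [NS]: N:car3-GO,E:wait,S:empty,W:wait | queues: N=1 E=1 S=0 W=3
Step 2 [NS]: N:car5-GO,E:wait,S:empty,W:wait | queues: N=0 E=1 S=0 W=3
Step 3 [NS]: N:empty,E:wait,S:empty,W:wait | queues: N=0 E=1 S=0 W=3
Step 4 [EW]: N:wait,E:car6-GO,S:wait,W:car1-GO | queues: N=0 E=0 S=0 W=2
Step 5 [EW]: N:wait,E:empty,S:wait,W:car2-GO | queues: N=0 E=0 S=0 W=1
Cars crossed by step 5: 5

Answer: 5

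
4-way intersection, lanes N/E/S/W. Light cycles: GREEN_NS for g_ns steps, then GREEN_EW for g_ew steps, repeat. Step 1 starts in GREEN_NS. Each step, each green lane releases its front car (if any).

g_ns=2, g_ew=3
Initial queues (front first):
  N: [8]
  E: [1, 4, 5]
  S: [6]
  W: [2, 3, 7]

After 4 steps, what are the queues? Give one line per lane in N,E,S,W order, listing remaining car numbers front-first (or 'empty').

Step 1 [NS]: N:car8-GO,E:wait,S:car6-GO,W:wait | queues: N=0 E=3 S=0 W=3
Step 2 [NS]: N:empty,E:wait,S:empty,W:wait | queues: N=0 E=3 S=0 W=3
Step 3 [EW]: N:wait,E:car1-GO,S:wait,W:car2-GO | queues: N=0 E=2 S=0 W=2
Step 4 [EW]: N:wait,E:car4-GO,S:wait,W:car3-GO | queues: N=0 E=1 S=0 W=1

N: empty
E: 5
S: empty
W: 7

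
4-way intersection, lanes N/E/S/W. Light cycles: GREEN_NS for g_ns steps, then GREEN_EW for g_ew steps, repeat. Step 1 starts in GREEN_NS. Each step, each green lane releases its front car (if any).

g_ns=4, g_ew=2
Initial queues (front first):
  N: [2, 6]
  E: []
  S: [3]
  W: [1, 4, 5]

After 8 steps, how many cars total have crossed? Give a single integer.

Step 1 [NS]: N:car2-GO,E:wait,S:car3-GO,W:wait | queues: N=1 E=0 S=0 W=3
Step 2 [NS]: N:car6-GO,E:wait,S:empty,W:wait | queues: N=0 E=0 S=0 W=3
Step 3 [NS]: N:empty,E:wait,S:empty,W:wait | queues: N=0 E=0 S=0 W=3
Step 4 [NS]: N:empty,E:wait,S:empty,W:wait | queues: N=0 E=0 S=0 W=3
Step 5 [EW]: N:wait,E:empty,S:wait,W:car1-GO | queues: N=0 E=0 S=0 W=2
Step 6 [EW]: N:wait,E:empty,S:wait,W:car4-GO | queues: N=0 E=0 S=0 W=1
Step 7 [NS]: N:empty,E:wait,S:empty,W:wait | queues: N=0 E=0 S=0 W=1
Step 8 [NS]: N:empty,E:wait,S:empty,W:wait | queues: N=0 E=0 S=0 W=1
Cars crossed by step 8: 5

Answer: 5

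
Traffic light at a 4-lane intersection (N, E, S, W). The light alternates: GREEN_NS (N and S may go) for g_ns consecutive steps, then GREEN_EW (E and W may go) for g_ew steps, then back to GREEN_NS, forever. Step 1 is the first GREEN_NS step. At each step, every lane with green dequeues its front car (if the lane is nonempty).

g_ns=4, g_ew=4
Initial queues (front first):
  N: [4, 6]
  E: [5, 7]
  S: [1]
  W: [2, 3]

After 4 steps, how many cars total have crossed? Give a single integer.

Answer: 3

Derivation:
Step 1 [NS]: N:car4-GO,E:wait,S:car1-GO,W:wait | queues: N=1 E=2 S=0 W=2
Step 2 [NS]: N:car6-GO,E:wait,S:empty,W:wait | queues: N=0 E=2 S=0 W=2
Step 3 [NS]: N:empty,E:wait,S:empty,W:wait | queues: N=0 E=2 S=0 W=2
Step 4 [NS]: N:empty,E:wait,S:empty,W:wait | queues: N=0 E=2 S=0 W=2
Cars crossed by step 4: 3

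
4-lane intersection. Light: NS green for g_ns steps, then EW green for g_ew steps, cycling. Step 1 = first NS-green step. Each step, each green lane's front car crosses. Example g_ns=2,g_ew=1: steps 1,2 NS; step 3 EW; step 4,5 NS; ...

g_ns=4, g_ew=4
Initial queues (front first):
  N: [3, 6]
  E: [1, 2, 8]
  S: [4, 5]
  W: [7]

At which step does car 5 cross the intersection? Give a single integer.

Step 1 [NS]: N:car3-GO,E:wait,S:car4-GO,W:wait | queues: N=1 E=3 S=1 W=1
Step 2 [NS]: N:car6-GO,E:wait,S:car5-GO,W:wait | queues: N=0 E=3 S=0 W=1
Step 3 [NS]: N:empty,E:wait,S:empty,W:wait | queues: N=0 E=3 S=0 W=1
Step 4 [NS]: N:empty,E:wait,S:empty,W:wait | queues: N=0 E=3 S=0 W=1
Step 5 [EW]: N:wait,E:car1-GO,S:wait,W:car7-GO | queues: N=0 E=2 S=0 W=0
Step 6 [EW]: N:wait,E:car2-GO,S:wait,W:empty | queues: N=0 E=1 S=0 W=0
Step 7 [EW]: N:wait,E:car8-GO,S:wait,W:empty | queues: N=0 E=0 S=0 W=0
Car 5 crosses at step 2

2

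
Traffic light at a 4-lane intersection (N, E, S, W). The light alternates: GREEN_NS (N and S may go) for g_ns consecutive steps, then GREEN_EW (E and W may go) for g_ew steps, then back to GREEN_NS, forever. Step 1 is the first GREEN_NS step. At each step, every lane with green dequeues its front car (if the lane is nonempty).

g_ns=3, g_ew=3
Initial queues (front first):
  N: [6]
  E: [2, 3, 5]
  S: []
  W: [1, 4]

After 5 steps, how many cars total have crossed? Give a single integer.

Step 1 [NS]: N:car6-GO,E:wait,S:empty,W:wait | queues: N=0 E=3 S=0 W=2
Step 2 [NS]: N:empty,E:wait,S:empty,W:wait | queues: N=0 E=3 S=0 W=2
Step 3 [NS]: N:empty,E:wait,S:empty,W:wait | queues: N=0 E=3 S=0 W=2
Step 4 [EW]: N:wait,E:car2-GO,S:wait,W:car1-GO | queues: N=0 E=2 S=0 W=1
Step 5 [EW]: N:wait,E:car3-GO,S:wait,W:car4-GO | queues: N=0 E=1 S=0 W=0
Cars crossed by step 5: 5

Answer: 5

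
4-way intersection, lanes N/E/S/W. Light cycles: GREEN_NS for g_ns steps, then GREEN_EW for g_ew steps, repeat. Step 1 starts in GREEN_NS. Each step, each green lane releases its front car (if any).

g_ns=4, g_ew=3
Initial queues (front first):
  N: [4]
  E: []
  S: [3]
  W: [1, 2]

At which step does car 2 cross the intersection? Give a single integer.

Step 1 [NS]: N:car4-GO,E:wait,S:car3-GO,W:wait | queues: N=0 E=0 S=0 W=2
Step 2 [NS]: N:empty,E:wait,S:empty,W:wait | queues: N=0 E=0 S=0 W=2
Step 3 [NS]: N:empty,E:wait,S:empty,W:wait | queues: N=0 E=0 S=0 W=2
Step 4 [NS]: N:empty,E:wait,S:empty,W:wait | queues: N=0 E=0 S=0 W=2
Step 5 [EW]: N:wait,E:empty,S:wait,W:car1-GO | queues: N=0 E=0 S=0 W=1
Step 6 [EW]: N:wait,E:empty,S:wait,W:car2-GO | queues: N=0 E=0 S=0 W=0
Car 2 crosses at step 6

6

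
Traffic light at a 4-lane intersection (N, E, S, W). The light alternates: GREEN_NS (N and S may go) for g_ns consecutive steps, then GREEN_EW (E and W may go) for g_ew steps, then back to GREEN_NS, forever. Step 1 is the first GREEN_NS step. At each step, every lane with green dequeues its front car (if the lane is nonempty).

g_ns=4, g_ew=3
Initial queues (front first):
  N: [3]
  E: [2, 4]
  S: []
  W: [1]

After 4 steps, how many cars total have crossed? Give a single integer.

Answer: 1

Derivation:
Step 1 [NS]: N:car3-GO,E:wait,S:empty,W:wait | queues: N=0 E=2 S=0 W=1
Step 2 [NS]: N:empty,E:wait,S:empty,W:wait | queues: N=0 E=2 S=0 W=1
Step 3 [NS]: N:empty,E:wait,S:empty,W:wait | queues: N=0 E=2 S=0 W=1
Step 4 [NS]: N:empty,E:wait,S:empty,W:wait | queues: N=0 E=2 S=0 W=1
Cars crossed by step 4: 1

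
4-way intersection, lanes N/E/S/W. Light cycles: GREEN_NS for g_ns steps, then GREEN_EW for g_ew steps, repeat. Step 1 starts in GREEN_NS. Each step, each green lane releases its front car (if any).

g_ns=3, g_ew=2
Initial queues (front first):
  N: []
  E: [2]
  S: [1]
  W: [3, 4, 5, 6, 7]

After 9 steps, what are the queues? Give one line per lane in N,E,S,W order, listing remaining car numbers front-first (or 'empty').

Step 1 [NS]: N:empty,E:wait,S:car1-GO,W:wait | queues: N=0 E=1 S=0 W=5
Step 2 [NS]: N:empty,E:wait,S:empty,W:wait | queues: N=0 E=1 S=0 W=5
Step 3 [NS]: N:empty,E:wait,S:empty,W:wait | queues: N=0 E=1 S=0 W=5
Step 4 [EW]: N:wait,E:car2-GO,S:wait,W:car3-GO | queues: N=0 E=0 S=0 W=4
Step 5 [EW]: N:wait,E:empty,S:wait,W:car4-GO | queues: N=0 E=0 S=0 W=3
Step 6 [NS]: N:empty,E:wait,S:empty,W:wait | queues: N=0 E=0 S=0 W=3
Step 7 [NS]: N:empty,E:wait,S:empty,W:wait | queues: N=0 E=0 S=0 W=3
Step 8 [NS]: N:empty,E:wait,S:empty,W:wait | queues: N=0 E=0 S=0 W=3
Step 9 [EW]: N:wait,E:empty,S:wait,W:car5-GO | queues: N=0 E=0 S=0 W=2

N: empty
E: empty
S: empty
W: 6 7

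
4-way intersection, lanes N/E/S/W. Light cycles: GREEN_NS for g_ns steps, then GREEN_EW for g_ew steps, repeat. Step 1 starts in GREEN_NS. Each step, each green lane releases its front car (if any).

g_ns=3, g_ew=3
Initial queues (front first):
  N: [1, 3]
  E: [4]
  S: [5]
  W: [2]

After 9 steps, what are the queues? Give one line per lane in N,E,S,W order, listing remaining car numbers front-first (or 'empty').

Step 1 [NS]: N:car1-GO,E:wait,S:car5-GO,W:wait | queues: N=1 E=1 S=0 W=1
Step 2 [NS]: N:car3-GO,E:wait,S:empty,W:wait | queues: N=0 E=1 S=0 W=1
Step 3 [NS]: N:empty,E:wait,S:empty,W:wait | queues: N=0 E=1 S=0 W=1
Step 4 [EW]: N:wait,E:car4-GO,S:wait,W:car2-GO | queues: N=0 E=0 S=0 W=0

N: empty
E: empty
S: empty
W: empty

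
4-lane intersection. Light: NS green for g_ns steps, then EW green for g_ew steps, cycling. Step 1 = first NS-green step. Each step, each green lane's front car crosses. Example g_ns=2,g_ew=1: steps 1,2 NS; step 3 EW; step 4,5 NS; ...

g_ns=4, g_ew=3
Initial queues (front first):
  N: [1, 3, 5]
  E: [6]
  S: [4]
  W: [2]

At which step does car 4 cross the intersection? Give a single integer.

Step 1 [NS]: N:car1-GO,E:wait,S:car4-GO,W:wait | queues: N=2 E=1 S=0 W=1
Step 2 [NS]: N:car3-GO,E:wait,S:empty,W:wait | queues: N=1 E=1 S=0 W=1
Step 3 [NS]: N:car5-GO,E:wait,S:empty,W:wait | queues: N=0 E=1 S=0 W=1
Step 4 [NS]: N:empty,E:wait,S:empty,W:wait | queues: N=0 E=1 S=0 W=1
Step 5 [EW]: N:wait,E:car6-GO,S:wait,W:car2-GO | queues: N=0 E=0 S=0 W=0
Car 4 crosses at step 1

1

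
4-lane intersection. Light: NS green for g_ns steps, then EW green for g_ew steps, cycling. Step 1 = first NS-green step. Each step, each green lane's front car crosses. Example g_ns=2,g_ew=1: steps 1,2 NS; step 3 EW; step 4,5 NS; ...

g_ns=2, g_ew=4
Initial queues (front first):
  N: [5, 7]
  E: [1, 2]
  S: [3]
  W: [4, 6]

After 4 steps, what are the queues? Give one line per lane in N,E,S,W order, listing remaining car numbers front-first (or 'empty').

Step 1 [NS]: N:car5-GO,E:wait,S:car3-GO,W:wait | queues: N=1 E=2 S=0 W=2
Step 2 [NS]: N:car7-GO,E:wait,S:empty,W:wait | queues: N=0 E=2 S=0 W=2
Step 3 [EW]: N:wait,E:car1-GO,S:wait,W:car4-GO | queues: N=0 E=1 S=0 W=1
Step 4 [EW]: N:wait,E:car2-GO,S:wait,W:car6-GO | queues: N=0 E=0 S=0 W=0

N: empty
E: empty
S: empty
W: empty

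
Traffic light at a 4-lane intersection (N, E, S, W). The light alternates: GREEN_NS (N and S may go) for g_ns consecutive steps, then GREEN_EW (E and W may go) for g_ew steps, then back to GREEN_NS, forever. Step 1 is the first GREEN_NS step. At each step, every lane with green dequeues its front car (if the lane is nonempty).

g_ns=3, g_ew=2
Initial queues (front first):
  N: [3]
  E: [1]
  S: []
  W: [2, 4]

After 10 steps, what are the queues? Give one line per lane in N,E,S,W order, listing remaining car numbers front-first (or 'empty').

Step 1 [NS]: N:car3-GO,E:wait,S:empty,W:wait | queues: N=0 E=1 S=0 W=2
Step 2 [NS]: N:empty,E:wait,S:empty,W:wait | queues: N=0 E=1 S=0 W=2
Step 3 [NS]: N:empty,E:wait,S:empty,W:wait | queues: N=0 E=1 S=0 W=2
Step 4 [EW]: N:wait,E:car1-GO,S:wait,W:car2-GO | queues: N=0 E=0 S=0 W=1
Step 5 [EW]: N:wait,E:empty,S:wait,W:car4-GO | queues: N=0 E=0 S=0 W=0

N: empty
E: empty
S: empty
W: empty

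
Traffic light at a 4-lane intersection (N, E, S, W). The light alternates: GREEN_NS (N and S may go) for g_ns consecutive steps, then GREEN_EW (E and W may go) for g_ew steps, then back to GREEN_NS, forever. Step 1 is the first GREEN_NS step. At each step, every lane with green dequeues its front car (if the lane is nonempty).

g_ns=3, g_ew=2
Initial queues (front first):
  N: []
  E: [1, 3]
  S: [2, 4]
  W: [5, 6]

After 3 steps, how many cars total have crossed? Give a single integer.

Answer: 2

Derivation:
Step 1 [NS]: N:empty,E:wait,S:car2-GO,W:wait | queues: N=0 E=2 S=1 W=2
Step 2 [NS]: N:empty,E:wait,S:car4-GO,W:wait | queues: N=0 E=2 S=0 W=2
Step 3 [NS]: N:empty,E:wait,S:empty,W:wait | queues: N=0 E=2 S=0 W=2
Cars crossed by step 3: 2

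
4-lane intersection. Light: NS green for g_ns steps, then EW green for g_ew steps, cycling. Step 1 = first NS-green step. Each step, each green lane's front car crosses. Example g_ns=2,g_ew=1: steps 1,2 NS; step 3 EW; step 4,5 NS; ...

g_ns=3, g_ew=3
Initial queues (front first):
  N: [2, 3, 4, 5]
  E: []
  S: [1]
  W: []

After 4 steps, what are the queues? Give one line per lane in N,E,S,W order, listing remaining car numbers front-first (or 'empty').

Step 1 [NS]: N:car2-GO,E:wait,S:car1-GO,W:wait | queues: N=3 E=0 S=0 W=0
Step 2 [NS]: N:car3-GO,E:wait,S:empty,W:wait | queues: N=2 E=0 S=0 W=0
Step 3 [NS]: N:car4-GO,E:wait,S:empty,W:wait | queues: N=1 E=0 S=0 W=0
Step 4 [EW]: N:wait,E:empty,S:wait,W:empty | queues: N=1 E=0 S=0 W=0

N: 5
E: empty
S: empty
W: empty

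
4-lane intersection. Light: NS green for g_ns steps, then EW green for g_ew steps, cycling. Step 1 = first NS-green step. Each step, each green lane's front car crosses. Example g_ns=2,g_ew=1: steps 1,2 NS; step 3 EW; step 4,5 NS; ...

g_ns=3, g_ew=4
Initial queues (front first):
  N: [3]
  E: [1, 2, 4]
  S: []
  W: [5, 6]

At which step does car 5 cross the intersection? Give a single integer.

Step 1 [NS]: N:car3-GO,E:wait,S:empty,W:wait | queues: N=0 E=3 S=0 W=2
Step 2 [NS]: N:empty,E:wait,S:empty,W:wait | queues: N=0 E=3 S=0 W=2
Step 3 [NS]: N:empty,E:wait,S:empty,W:wait | queues: N=0 E=3 S=0 W=2
Step 4 [EW]: N:wait,E:car1-GO,S:wait,W:car5-GO | queues: N=0 E=2 S=0 W=1
Step 5 [EW]: N:wait,E:car2-GO,S:wait,W:car6-GO | queues: N=0 E=1 S=0 W=0
Step 6 [EW]: N:wait,E:car4-GO,S:wait,W:empty | queues: N=0 E=0 S=0 W=0
Car 5 crosses at step 4

4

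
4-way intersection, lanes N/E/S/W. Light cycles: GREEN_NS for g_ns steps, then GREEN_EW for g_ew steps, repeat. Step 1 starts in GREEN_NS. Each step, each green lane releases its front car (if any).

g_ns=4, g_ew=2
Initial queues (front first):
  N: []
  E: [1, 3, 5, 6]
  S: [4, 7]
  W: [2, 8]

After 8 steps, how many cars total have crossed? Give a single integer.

Step 1 [NS]: N:empty,E:wait,S:car4-GO,W:wait | queues: N=0 E=4 S=1 W=2
Step 2 [NS]: N:empty,E:wait,S:car7-GO,W:wait | queues: N=0 E=4 S=0 W=2
Step 3 [NS]: N:empty,E:wait,S:empty,W:wait | queues: N=0 E=4 S=0 W=2
Step 4 [NS]: N:empty,E:wait,S:empty,W:wait | queues: N=0 E=4 S=0 W=2
Step 5 [EW]: N:wait,E:car1-GO,S:wait,W:car2-GO | queues: N=0 E=3 S=0 W=1
Step 6 [EW]: N:wait,E:car3-GO,S:wait,W:car8-GO | queues: N=0 E=2 S=0 W=0
Step 7 [NS]: N:empty,E:wait,S:empty,W:wait | queues: N=0 E=2 S=0 W=0
Step 8 [NS]: N:empty,E:wait,S:empty,W:wait | queues: N=0 E=2 S=0 W=0
Cars crossed by step 8: 6

Answer: 6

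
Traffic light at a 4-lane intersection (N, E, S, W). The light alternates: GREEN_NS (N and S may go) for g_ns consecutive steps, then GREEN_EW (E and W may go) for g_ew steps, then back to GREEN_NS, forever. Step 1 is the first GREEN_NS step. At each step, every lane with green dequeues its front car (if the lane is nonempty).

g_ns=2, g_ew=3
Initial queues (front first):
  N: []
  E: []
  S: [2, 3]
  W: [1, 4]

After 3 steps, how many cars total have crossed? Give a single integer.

Step 1 [NS]: N:empty,E:wait,S:car2-GO,W:wait | queues: N=0 E=0 S=1 W=2
Step 2 [NS]: N:empty,E:wait,S:car3-GO,W:wait | queues: N=0 E=0 S=0 W=2
Step 3 [EW]: N:wait,E:empty,S:wait,W:car1-GO | queues: N=0 E=0 S=0 W=1
Cars crossed by step 3: 3

Answer: 3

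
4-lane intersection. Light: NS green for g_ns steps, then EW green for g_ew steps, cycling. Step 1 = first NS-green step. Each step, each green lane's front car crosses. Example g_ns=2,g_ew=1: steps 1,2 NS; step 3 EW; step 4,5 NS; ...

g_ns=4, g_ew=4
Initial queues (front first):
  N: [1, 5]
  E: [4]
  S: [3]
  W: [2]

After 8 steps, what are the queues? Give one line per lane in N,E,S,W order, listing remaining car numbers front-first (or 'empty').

Step 1 [NS]: N:car1-GO,E:wait,S:car3-GO,W:wait | queues: N=1 E=1 S=0 W=1
Step 2 [NS]: N:car5-GO,E:wait,S:empty,W:wait | queues: N=0 E=1 S=0 W=1
Step 3 [NS]: N:empty,E:wait,S:empty,W:wait | queues: N=0 E=1 S=0 W=1
Step 4 [NS]: N:empty,E:wait,S:empty,W:wait | queues: N=0 E=1 S=0 W=1
Step 5 [EW]: N:wait,E:car4-GO,S:wait,W:car2-GO | queues: N=0 E=0 S=0 W=0

N: empty
E: empty
S: empty
W: empty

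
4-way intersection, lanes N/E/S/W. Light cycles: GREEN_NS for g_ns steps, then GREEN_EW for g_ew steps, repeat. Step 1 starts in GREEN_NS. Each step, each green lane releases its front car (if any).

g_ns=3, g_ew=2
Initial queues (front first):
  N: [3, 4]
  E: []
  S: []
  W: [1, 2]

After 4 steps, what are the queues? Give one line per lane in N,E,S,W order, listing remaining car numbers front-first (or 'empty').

Step 1 [NS]: N:car3-GO,E:wait,S:empty,W:wait | queues: N=1 E=0 S=0 W=2
Step 2 [NS]: N:car4-GO,E:wait,S:empty,W:wait | queues: N=0 E=0 S=0 W=2
Step 3 [NS]: N:empty,E:wait,S:empty,W:wait | queues: N=0 E=0 S=0 W=2
Step 4 [EW]: N:wait,E:empty,S:wait,W:car1-GO | queues: N=0 E=0 S=0 W=1

N: empty
E: empty
S: empty
W: 2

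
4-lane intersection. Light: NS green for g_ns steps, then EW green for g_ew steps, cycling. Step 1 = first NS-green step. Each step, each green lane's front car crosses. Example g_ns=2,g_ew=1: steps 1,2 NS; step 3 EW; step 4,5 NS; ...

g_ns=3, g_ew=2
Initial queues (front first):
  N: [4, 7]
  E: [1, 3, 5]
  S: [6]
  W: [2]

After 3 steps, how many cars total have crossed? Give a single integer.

Answer: 3

Derivation:
Step 1 [NS]: N:car4-GO,E:wait,S:car6-GO,W:wait | queues: N=1 E=3 S=0 W=1
Step 2 [NS]: N:car7-GO,E:wait,S:empty,W:wait | queues: N=0 E=3 S=0 W=1
Step 3 [NS]: N:empty,E:wait,S:empty,W:wait | queues: N=0 E=3 S=0 W=1
Cars crossed by step 3: 3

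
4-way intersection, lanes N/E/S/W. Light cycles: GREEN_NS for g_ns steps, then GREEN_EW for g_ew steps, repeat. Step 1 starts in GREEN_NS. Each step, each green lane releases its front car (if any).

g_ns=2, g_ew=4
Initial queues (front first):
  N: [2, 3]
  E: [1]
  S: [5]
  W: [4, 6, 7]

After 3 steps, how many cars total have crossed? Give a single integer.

Step 1 [NS]: N:car2-GO,E:wait,S:car5-GO,W:wait | queues: N=1 E=1 S=0 W=3
Step 2 [NS]: N:car3-GO,E:wait,S:empty,W:wait | queues: N=0 E=1 S=0 W=3
Step 3 [EW]: N:wait,E:car1-GO,S:wait,W:car4-GO | queues: N=0 E=0 S=0 W=2
Cars crossed by step 3: 5

Answer: 5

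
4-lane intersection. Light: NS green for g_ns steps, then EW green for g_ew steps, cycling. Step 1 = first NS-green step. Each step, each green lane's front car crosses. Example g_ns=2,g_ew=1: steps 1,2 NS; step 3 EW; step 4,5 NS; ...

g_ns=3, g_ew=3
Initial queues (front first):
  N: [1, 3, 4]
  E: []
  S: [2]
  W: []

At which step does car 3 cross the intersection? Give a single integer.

Step 1 [NS]: N:car1-GO,E:wait,S:car2-GO,W:wait | queues: N=2 E=0 S=0 W=0
Step 2 [NS]: N:car3-GO,E:wait,S:empty,W:wait | queues: N=1 E=0 S=0 W=0
Step 3 [NS]: N:car4-GO,E:wait,S:empty,W:wait | queues: N=0 E=0 S=0 W=0
Car 3 crosses at step 2

2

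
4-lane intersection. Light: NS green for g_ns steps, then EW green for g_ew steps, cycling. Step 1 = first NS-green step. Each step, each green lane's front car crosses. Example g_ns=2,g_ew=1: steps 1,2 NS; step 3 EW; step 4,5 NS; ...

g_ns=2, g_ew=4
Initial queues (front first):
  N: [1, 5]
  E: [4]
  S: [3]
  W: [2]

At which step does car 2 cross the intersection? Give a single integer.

Step 1 [NS]: N:car1-GO,E:wait,S:car3-GO,W:wait | queues: N=1 E=1 S=0 W=1
Step 2 [NS]: N:car5-GO,E:wait,S:empty,W:wait | queues: N=0 E=1 S=0 W=1
Step 3 [EW]: N:wait,E:car4-GO,S:wait,W:car2-GO | queues: N=0 E=0 S=0 W=0
Car 2 crosses at step 3

3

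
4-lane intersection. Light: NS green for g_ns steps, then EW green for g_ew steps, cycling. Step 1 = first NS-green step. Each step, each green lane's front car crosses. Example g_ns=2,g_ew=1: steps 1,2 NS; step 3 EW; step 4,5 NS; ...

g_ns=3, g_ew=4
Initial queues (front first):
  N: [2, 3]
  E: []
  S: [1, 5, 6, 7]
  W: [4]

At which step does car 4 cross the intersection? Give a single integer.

Step 1 [NS]: N:car2-GO,E:wait,S:car1-GO,W:wait | queues: N=1 E=0 S=3 W=1
Step 2 [NS]: N:car3-GO,E:wait,S:car5-GO,W:wait | queues: N=0 E=0 S=2 W=1
Step 3 [NS]: N:empty,E:wait,S:car6-GO,W:wait | queues: N=0 E=0 S=1 W=1
Step 4 [EW]: N:wait,E:empty,S:wait,W:car4-GO | queues: N=0 E=0 S=1 W=0
Step 5 [EW]: N:wait,E:empty,S:wait,W:empty | queues: N=0 E=0 S=1 W=0
Step 6 [EW]: N:wait,E:empty,S:wait,W:empty | queues: N=0 E=0 S=1 W=0
Step 7 [EW]: N:wait,E:empty,S:wait,W:empty | queues: N=0 E=0 S=1 W=0
Step 8 [NS]: N:empty,E:wait,S:car7-GO,W:wait | queues: N=0 E=0 S=0 W=0
Car 4 crosses at step 4

4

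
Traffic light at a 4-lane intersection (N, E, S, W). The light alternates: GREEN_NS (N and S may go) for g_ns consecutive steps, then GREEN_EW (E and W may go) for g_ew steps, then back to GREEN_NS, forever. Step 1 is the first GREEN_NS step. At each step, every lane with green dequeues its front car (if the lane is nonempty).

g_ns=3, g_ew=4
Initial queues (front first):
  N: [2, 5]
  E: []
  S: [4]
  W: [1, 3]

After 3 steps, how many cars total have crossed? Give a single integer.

Step 1 [NS]: N:car2-GO,E:wait,S:car4-GO,W:wait | queues: N=1 E=0 S=0 W=2
Step 2 [NS]: N:car5-GO,E:wait,S:empty,W:wait | queues: N=0 E=0 S=0 W=2
Step 3 [NS]: N:empty,E:wait,S:empty,W:wait | queues: N=0 E=0 S=0 W=2
Cars crossed by step 3: 3

Answer: 3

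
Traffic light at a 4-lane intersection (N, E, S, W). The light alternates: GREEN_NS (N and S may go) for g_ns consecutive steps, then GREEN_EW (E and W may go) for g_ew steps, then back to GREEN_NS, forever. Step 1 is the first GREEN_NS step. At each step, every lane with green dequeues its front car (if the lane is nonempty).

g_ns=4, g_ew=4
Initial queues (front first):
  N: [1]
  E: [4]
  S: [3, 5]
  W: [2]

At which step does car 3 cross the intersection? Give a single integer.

Step 1 [NS]: N:car1-GO,E:wait,S:car3-GO,W:wait | queues: N=0 E=1 S=1 W=1
Step 2 [NS]: N:empty,E:wait,S:car5-GO,W:wait | queues: N=0 E=1 S=0 W=1
Step 3 [NS]: N:empty,E:wait,S:empty,W:wait | queues: N=0 E=1 S=0 W=1
Step 4 [NS]: N:empty,E:wait,S:empty,W:wait | queues: N=0 E=1 S=0 W=1
Step 5 [EW]: N:wait,E:car4-GO,S:wait,W:car2-GO | queues: N=0 E=0 S=0 W=0
Car 3 crosses at step 1

1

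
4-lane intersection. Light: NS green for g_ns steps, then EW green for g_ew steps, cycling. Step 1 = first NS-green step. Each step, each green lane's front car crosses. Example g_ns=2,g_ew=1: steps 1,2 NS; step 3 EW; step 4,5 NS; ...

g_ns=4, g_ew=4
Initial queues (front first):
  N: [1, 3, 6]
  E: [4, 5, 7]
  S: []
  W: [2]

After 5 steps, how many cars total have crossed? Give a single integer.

Step 1 [NS]: N:car1-GO,E:wait,S:empty,W:wait | queues: N=2 E=3 S=0 W=1
Step 2 [NS]: N:car3-GO,E:wait,S:empty,W:wait | queues: N=1 E=3 S=0 W=1
Step 3 [NS]: N:car6-GO,E:wait,S:empty,W:wait | queues: N=0 E=3 S=0 W=1
Step 4 [NS]: N:empty,E:wait,S:empty,W:wait | queues: N=0 E=3 S=0 W=1
Step 5 [EW]: N:wait,E:car4-GO,S:wait,W:car2-GO | queues: N=0 E=2 S=0 W=0
Cars crossed by step 5: 5

Answer: 5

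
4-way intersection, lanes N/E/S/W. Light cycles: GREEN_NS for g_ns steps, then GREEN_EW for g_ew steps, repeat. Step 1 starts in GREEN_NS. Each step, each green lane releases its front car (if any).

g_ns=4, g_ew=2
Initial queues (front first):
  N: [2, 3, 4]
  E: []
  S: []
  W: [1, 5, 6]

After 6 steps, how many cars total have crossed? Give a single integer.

Answer: 5

Derivation:
Step 1 [NS]: N:car2-GO,E:wait,S:empty,W:wait | queues: N=2 E=0 S=0 W=3
Step 2 [NS]: N:car3-GO,E:wait,S:empty,W:wait | queues: N=1 E=0 S=0 W=3
Step 3 [NS]: N:car4-GO,E:wait,S:empty,W:wait | queues: N=0 E=0 S=0 W=3
Step 4 [NS]: N:empty,E:wait,S:empty,W:wait | queues: N=0 E=0 S=0 W=3
Step 5 [EW]: N:wait,E:empty,S:wait,W:car1-GO | queues: N=0 E=0 S=0 W=2
Step 6 [EW]: N:wait,E:empty,S:wait,W:car5-GO | queues: N=0 E=0 S=0 W=1
Cars crossed by step 6: 5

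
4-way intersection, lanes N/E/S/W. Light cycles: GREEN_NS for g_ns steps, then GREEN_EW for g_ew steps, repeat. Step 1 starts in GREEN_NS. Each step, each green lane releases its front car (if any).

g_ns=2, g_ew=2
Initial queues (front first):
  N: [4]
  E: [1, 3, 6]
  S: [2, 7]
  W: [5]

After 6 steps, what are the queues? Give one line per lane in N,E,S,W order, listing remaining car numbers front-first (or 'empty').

Step 1 [NS]: N:car4-GO,E:wait,S:car2-GO,W:wait | queues: N=0 E=3 S=1 W=1
Step 2 [NS]: N:empty,E:wait,S:car7-GO,W:wait | queues: N=0 E=3 S=0 W=1
Step 3 [EW]: N:wait,E:car1-GO,S:wait,W:car5-GO | queues: N=0 E=2 S=0 W=0
Step 4 [EW]: N:wait,E:car3-GO,S:wait,W:empty | queues: N=0 E=1 S=0 W=0
Step 5 [NS]: N:empty,E:wait,S:empty,W:wait | queues: N=0 E=1 S=0 W=0
Step 6 [NS]: N:empty,E:wait,S:empty,W:wait | queues: N=0 E=1 S=0 W=0

N: empty
E: 6
S: empty
W: empty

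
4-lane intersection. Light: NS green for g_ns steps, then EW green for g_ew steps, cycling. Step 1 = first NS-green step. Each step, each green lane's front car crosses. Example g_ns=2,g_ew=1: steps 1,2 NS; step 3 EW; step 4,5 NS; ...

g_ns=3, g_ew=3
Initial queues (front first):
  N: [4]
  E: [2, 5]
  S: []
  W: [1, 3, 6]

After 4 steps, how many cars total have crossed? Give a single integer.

Step 1 [NS]: N:car4-GO,E:wait,S:empty,W:wait | queues: N=0 E=2 S=0 W=3
Step 2 [NS]: N:empty,E:wait,S:empty,W:wait | queues: N=0 E=2 S=0 W=3
Step 3 [NS]: N:empty,E:wait,S:empty,W:wait | queues: N=0 E=2 S=0 W=3
Step 4 [EW]: N:wait,E:car2-GO,S:wait,W:car1-GO | queues: N=0 E=1 S=0 W=2
Cars crossed by step 4: 3

Answer: 3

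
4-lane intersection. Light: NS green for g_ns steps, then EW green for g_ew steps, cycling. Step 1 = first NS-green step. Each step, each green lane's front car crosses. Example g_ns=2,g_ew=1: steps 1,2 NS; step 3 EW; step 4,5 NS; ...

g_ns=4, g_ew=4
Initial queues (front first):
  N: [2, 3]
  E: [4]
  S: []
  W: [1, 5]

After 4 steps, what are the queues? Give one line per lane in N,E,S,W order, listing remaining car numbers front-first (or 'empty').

Step 1 [NS]: N:car2-GO,E:wait,S:empty,W:wait | queues: N=1 E=1 S=0 W=2
Step 2 [NS]: N:car3-GO,E:wait,S:empty,W:wait | queues: N=0 E=1 S=0 W=2
Step 3 [NS]: N:empty,E:wait,S:empty,W:wait | queues: N=0 E=1 S=0 W=2
Step 4 [NS]: N:empty,E:wait,S:empty,W:wait | queues: N=0 E=1 S=0 W=2

N: empty
E: 4
S: empty
W: 1 5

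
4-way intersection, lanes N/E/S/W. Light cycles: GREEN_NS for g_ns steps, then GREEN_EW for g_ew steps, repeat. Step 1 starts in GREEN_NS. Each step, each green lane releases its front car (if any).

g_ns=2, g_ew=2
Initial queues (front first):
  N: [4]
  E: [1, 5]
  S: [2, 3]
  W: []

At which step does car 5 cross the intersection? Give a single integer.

Step 1 [NS]: N:car4-GO,E:wait,S:car2-GO,W:wait | queues: N=0 E=2 S=1 W=0
Step 2 [NS]: N:empty,E:wait,S:car3-GO,W:wait | queues: N=0 E=2 S=0 W=0
Step 3 [EW]: N:wait,E:car1-GO,S:wait,W:empty | queues: N=0 E=1 S=0 W=0
Step 4 [EW]: N:wait,E:car5-GO,S:wait,W:empty | queues: N=0 E=0 S=0 W=0
Car 5 crosses at step 4

4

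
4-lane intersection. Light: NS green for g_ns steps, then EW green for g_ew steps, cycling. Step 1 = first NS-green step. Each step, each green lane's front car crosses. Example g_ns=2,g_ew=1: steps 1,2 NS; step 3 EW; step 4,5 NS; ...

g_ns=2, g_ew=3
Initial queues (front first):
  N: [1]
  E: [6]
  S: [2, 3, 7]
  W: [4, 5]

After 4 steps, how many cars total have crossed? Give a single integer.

Answer: 6

Derivation:
Step 1 [NS]: N:car1-GO,E:wait,S:car2-GO,W:wait | queues: N=0 E=1 S=2 W=2
Step 2 [NS]: N:empty,E:wait,S:car3-GO,W:wait | queues: N=0 E=1 S=1 W=2
Step 3 [EW]: N:wait,E:car6-GO,S:wait,W:car4-GO | queues: N=0 E=0 S=1 W=1
Step 4 [EW]: N:wait,E:empty,S:wait,W:car5-GO | queues: N=0 E=0 S=1 W=0
Cars crossed by step 4: 6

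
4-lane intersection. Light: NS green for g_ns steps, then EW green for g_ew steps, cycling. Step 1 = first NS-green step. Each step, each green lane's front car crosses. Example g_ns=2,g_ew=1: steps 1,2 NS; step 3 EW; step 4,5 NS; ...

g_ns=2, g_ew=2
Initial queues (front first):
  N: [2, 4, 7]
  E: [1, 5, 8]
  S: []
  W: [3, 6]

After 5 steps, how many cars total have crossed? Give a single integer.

Answer: 7

Derivation:
Step 1 [NS]: N:car2-GO,E:wait,S:empty,W:wait | queues: N=2 E=3 S=0 W=2
Step 2 [NS]: N:car4-GO,E:wait,S:empty,W:wait | queues: N=1 E=3 S=0 W=2
Step 3 [EW]: N:wait,E:car1-GO,S:wait,W:car3-GO | queues: N=1 E=2 S=0 W=1
Step 4 [EW]: N:wait,E:car5-GO,S:wait,W:car6-GO | queues: N=1 E=1 S=0 W=0
Step 5 [NS]: N:car7-GO,E:wait,S:empty,W:wait | queues: N=0 E=1 S=0 W=0
Cars crossed by step 5: 7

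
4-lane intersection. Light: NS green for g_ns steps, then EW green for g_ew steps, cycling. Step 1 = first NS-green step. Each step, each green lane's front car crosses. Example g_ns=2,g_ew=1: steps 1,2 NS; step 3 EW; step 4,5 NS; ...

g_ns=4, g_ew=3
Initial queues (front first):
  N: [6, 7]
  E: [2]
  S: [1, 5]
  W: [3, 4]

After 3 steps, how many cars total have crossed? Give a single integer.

Answer: 4

Derivation:
Step 1 [NS]: N:car6-GO,E:wait,S:car1-GO,W:wait | queues: N=1 E=1 S=1 W=2
Step 2 [NS]: N:car7-GO,E:wait,S:car5-GO,W:wait | queues: N=0 E=1 S=0 W=2
Step 3 [NS]: N:empty,E:wait,S:empty,W:wait | queues: N=0 E=1 S=0 W=2
Cars crossed by step 3: 4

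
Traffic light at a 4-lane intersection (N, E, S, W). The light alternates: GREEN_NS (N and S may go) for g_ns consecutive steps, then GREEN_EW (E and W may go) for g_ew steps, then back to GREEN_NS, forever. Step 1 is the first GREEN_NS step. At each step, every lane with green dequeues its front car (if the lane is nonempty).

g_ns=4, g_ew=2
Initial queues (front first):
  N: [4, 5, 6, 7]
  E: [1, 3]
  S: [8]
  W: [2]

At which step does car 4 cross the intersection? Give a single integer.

Step 1 [NS]: N:car4-GO,E:wait,S:car8-GO,W:wait | queues: N=3 E=2 S=0 W=1
Step 2 [NS]: N:car5-GO,E:wait,S:empty,W:wait | queues: N=2 E=2 S=0 W=1
Step 3 [NS]: N:car6-GO,E:wait,S:empty,W:wait | queues: N=1 E=2 S=0 W=1
Step 4 [NS]: N:car7-GO,E:wait,S:empty,W:wait | queues: N=0 E=2 S=0 W=1
Step 5 [EW]: N:wait,E:car1-GO,S:wait,W:car2-GO | queues: N=0 E=1 S=0 W=0
Step 6 [EW]: N:wait,E:car3-GO,S:wait,W:empty | queues: N=0 E=0 S=0 W=0
Car 4 crosses at step 1

1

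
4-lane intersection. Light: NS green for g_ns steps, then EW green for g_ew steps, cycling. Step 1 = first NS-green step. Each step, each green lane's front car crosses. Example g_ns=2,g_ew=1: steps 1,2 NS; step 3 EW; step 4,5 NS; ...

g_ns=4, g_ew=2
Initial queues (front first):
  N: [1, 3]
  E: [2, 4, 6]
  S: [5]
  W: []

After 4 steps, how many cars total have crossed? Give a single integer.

Step 1 [NS]: N:car1-GO,E:wait,S:car5-GO,W:wait | queues: N=1 E=3 S=0 W=0
Step 2 [NS]: N:car3-GO,E:wait,S:empty,W:wait | queues: N=0 E=3 S=0 W=0
Step 3 [NS]: N:empty,E:wait,S:empty,W:wait | queues: N=0 E=3 S=0 W=0
Step 4 [NS]: N:empty,E:wait,S:empty,W:wait | queues: N=0 E=3 S=0 W=0
Cars crossed by step 4: 3

Answer: 3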